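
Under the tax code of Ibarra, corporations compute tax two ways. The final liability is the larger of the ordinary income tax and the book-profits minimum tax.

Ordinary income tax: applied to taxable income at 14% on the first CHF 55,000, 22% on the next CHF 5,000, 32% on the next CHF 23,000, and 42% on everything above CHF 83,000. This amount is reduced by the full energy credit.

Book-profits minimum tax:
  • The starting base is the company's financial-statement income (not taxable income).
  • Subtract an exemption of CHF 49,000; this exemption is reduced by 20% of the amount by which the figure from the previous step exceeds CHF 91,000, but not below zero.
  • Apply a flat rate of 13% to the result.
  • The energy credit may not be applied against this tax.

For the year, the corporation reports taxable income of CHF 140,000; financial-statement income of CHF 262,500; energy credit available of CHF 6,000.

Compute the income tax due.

CHF 34,100

Ordinary income tax:
  CHF 55,000 × 14% = CHF 7,700
  CHF 5,000 × 22% = CHF 1,100
  CHF 23,000 × 32% = CHF 7,360
  CHF 57,000 × 42% = CHF 23,940
  → CHF 40,100
  Less energy credit CHF 6,000 → CHF 34,100

Book-profits minimum tax:
  Base (financial-statement income): CHF 262,500
  Exemption: CHF 49,000 − 20% × (CHF 262,500 − CHF 91,000) = CHF 49,000 − CHF 34,300 = CHF 14,700
  Base: CHF 262,500 − CHF 14,700 = CHF 247,800
  CHF 247,800 × 13% = CHF 32,214

CHF 34,100 > CHF 32,214, so the ordinary income tax governs.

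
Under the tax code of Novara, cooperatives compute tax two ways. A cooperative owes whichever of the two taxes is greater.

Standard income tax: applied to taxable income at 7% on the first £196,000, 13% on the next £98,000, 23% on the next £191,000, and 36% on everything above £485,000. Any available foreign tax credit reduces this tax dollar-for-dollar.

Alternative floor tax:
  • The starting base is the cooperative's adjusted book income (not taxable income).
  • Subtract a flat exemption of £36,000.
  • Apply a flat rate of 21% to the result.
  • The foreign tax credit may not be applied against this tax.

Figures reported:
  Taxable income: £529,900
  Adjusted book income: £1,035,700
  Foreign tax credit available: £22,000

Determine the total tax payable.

£209,937

Standard income tax:
  £196,000 × 7% = £13,720
  £98,000 × 13% = £12,740
  £191,000 × 23% = £43,930
  £44,900 × 36% = £16,164
  → £86,554
  Less foreign tax credit £22,000 → £64,554

Alternative floor tax:
  Base (adjusted book income): £1,035,700
  Less exemption £36,000 → base £999,700
  £999,700 × 21% = £209,937

£209,937 > £64,554, so the alternative floor tax is the binding amount.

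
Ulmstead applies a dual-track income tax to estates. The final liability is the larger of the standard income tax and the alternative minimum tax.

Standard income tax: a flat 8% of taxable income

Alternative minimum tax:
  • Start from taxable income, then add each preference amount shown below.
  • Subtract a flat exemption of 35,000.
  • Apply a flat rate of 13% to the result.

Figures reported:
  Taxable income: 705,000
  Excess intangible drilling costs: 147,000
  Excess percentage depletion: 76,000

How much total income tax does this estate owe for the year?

116,090

Alternative minimum tax:
  Adjusted income: 705,000 + 147,000 + 76,000 = 928,000
  Less exemption 35,000 → base 893,000
  893,000 × 13% = 116,090

Standard income tax:
  705,000 × 8% = 56,400

116,090 > 56,400, so the alternative minimum tax is the binding amount.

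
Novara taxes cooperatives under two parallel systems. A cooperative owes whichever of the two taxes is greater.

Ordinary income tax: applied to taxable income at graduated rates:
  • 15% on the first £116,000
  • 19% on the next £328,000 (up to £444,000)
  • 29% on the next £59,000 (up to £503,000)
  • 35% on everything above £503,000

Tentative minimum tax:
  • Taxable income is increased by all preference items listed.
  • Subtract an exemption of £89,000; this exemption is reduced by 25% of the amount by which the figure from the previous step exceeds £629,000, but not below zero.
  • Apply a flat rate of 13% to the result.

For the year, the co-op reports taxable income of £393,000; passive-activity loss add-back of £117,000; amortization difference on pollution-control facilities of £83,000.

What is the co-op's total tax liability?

£70,030

Tentative minimum tax:
  Adjusted income: £393,000 + £117,000 + £83,000 = £593,000
  Exemption: £593,000 ≤ £629,000, so full £89,000 applies
  Base: £593,000 − £89,000 = £504,000
  £504,000 × 13% = £65,520

Ordinary income tax:
  £116,000 × 15% = £17,400
  £277,000 × 19% = £52,630
  → £70,030

£70,030 > £65,520, so the ordinary income tax governs.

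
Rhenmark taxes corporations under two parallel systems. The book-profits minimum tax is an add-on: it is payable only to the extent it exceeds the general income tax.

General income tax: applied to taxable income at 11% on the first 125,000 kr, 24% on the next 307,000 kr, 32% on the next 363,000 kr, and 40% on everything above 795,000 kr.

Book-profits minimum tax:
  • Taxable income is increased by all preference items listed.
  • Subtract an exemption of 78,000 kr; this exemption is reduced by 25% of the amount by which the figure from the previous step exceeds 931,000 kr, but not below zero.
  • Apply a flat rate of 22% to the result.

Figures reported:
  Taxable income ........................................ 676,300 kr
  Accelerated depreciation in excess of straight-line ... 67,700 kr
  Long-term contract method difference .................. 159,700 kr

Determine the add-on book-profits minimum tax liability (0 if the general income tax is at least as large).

General income tax:
  125,000 kr × 11% = 13,750 kr
  307,000 kr × 24% = 73,680 kr
  244,300 kr × 32% = 78,176 kr
  → 165,606 kr

Book-profits minimum tax:
  Adjusted income: 676,300 kr + 67,700 kr + 159,700 kr = 903,700 kr
  Exemption: 903,700 kr ≤ 931,000 kr, so full 78,000 kr applies
  Base: 903,700 kr − 78,000 kr = 825,700 kr
  825,700 kr × 22% = 181,654 kr

Excess of book-profits minimum tax over general income tax: 181,654 kr − 165,606 kr = 16,048 kr.

16,048 kr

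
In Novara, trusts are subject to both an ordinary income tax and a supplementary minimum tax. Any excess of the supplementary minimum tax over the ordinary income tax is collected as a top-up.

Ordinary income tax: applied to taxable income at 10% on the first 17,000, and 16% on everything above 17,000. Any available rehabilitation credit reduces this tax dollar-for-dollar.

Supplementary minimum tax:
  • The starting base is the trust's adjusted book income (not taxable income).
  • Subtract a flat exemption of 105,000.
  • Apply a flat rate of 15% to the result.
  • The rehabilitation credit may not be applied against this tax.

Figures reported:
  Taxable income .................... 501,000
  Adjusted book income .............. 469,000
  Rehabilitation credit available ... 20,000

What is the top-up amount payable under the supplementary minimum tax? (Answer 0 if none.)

Ordinary income tax:
  17,000 × 10% = 1,700
  484,000 × 16% = 77,440
  → 79,140
  Less rehabilitation credit 20,000 → 59,140

Supplementary minimum tax:
  Base (adjusted book income): 469,000
  Less exemption 105,000 → base 364,000
  364,000 × 15% = 54,600

54,600 ≤ 59,140, so no add-on is due.

0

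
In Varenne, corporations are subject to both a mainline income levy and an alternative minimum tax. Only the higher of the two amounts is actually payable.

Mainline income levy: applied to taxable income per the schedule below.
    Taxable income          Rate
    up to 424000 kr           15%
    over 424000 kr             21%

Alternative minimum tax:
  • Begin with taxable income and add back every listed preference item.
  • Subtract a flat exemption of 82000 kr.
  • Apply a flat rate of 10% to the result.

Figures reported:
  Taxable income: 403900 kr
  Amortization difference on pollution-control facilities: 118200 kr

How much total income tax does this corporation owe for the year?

Mainline income levy:
  403900 kr × 15% = 60585 kr

Alternative minimum tax:
  Adjusted income: 403900 kr + 118200 kr = 522100 kr
  Less exemption 82000 kr → base 440100 kr
  440100 kr × 10% = 44010 kr

60585 kr > 44010 kr, so the mainline income levy governs.

60585 kr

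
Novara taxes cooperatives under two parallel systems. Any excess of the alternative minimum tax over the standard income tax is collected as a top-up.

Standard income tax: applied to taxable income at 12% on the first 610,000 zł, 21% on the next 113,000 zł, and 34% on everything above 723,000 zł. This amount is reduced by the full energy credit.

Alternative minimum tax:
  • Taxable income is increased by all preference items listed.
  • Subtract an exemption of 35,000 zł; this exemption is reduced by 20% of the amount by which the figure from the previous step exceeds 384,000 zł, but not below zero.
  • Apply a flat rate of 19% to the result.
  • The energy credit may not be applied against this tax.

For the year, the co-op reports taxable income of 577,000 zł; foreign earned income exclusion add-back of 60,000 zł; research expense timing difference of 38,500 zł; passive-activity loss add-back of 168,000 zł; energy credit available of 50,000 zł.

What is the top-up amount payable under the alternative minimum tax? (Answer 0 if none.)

141,025 zł

Alternative minimum tax:
  Adjusted income: 577,000 zł + 60,000 zł + 38,500 zł + 168,000 zł = 843,500 zł
  Exemption: 20% × (843,500 zł − 384,000 zł) = 91,900 zł ≥ 35,000 zł, so the exemption is fully phased out
  Base: 843,500 zł − 0 zł = 843,500 zł
  843,500 zł × 19% = 160,265 zł

Standard income tax:
  577,000 zł × 12% = 69,240 zł
  Less energy credit 50,000 zł → 19,240 zł

Excess of alternative minimum tax over standard income tax: 160,265 zł − 19,240 zł = 141,025 zł.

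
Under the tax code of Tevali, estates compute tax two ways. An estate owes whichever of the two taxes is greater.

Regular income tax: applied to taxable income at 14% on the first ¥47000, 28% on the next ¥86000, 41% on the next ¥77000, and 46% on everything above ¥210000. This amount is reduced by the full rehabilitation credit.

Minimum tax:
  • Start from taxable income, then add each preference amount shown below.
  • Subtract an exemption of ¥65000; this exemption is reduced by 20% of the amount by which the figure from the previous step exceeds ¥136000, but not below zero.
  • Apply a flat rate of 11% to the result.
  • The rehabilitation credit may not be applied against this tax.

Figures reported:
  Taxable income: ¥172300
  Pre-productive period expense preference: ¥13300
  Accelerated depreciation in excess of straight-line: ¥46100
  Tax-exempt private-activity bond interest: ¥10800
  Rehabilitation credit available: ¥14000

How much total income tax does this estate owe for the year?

Regular income tax:
  ¥47000 × 14% = ¥6580
  ¥86000 × 28% = ¥24080
  ¥39300 × 41% = ¥16113
  → ¥46773
  Less rehabilitation credit ¥14000 → ¥32773

Minimum tax:
  Adjusted income: ¥172300 + ¥13300 + ¥46100 + ¥10800 = ¥242500
  Exemption: ¥65000 − 20% × (¥242500 − ¥136000) = ¥65000 − ¥21300 = ¥43700
  Base: ¥242500 − ¥43700 = ¥198800
  ¥198800 × 11% = ¥21868

¥32773 > ¥21868, so the regular income tax governs.

¥32773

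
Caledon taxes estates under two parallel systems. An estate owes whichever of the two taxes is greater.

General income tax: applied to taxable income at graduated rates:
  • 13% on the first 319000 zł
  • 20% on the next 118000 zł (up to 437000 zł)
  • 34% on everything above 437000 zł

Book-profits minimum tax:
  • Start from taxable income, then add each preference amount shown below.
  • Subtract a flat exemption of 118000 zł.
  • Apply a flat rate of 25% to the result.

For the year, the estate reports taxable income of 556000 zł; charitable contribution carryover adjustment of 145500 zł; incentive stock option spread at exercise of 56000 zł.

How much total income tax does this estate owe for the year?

Book-profits minimum tax:
  Adjusted income: 556000 zł + 145500 zł + 56000 zł = 757500 zł
  Less exemption 118000 zł → base 639500 zł
  639500 zł × 25% = 159875 zł

General income tax:
  319000 zł × 13% = 41470 zł
  118000 zł × 20% = 23600 zł
  119000 zł × 34% = 40460 zł
  → 105530 zł

159875 zł > 105530 zł, so the book-profits minimum tax is the binding amount.

159875 zł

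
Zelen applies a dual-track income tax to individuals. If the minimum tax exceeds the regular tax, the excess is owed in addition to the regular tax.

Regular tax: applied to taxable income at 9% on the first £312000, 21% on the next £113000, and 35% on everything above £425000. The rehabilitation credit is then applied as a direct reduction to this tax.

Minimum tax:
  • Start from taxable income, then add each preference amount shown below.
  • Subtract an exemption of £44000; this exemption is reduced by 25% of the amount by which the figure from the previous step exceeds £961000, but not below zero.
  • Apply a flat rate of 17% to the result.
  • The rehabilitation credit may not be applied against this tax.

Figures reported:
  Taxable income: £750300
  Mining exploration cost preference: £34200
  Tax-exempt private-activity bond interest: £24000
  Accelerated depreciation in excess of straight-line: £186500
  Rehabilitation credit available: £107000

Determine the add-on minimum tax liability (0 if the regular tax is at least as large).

£104450

Regular tax:
  £312000 × 9% = £28080
  £113000 × 21% = £23730
  £325300 × 35% = £113855
  → £165665
  Less rehabilitation credit £107000 → £58665

Minimum tax:
  Adjusted income: £750300 + £34200 + £24000 + £186500 = £995000
  Exemption: £44000 − 25% × (£995000 − £961000) = £44000 − £8500 = £35500
  Base: £995000 − £35500 = £959500
  £959500 × 17% = £163115

Excess of minimum tax over regular tax: £163115 − £58665 = £104450.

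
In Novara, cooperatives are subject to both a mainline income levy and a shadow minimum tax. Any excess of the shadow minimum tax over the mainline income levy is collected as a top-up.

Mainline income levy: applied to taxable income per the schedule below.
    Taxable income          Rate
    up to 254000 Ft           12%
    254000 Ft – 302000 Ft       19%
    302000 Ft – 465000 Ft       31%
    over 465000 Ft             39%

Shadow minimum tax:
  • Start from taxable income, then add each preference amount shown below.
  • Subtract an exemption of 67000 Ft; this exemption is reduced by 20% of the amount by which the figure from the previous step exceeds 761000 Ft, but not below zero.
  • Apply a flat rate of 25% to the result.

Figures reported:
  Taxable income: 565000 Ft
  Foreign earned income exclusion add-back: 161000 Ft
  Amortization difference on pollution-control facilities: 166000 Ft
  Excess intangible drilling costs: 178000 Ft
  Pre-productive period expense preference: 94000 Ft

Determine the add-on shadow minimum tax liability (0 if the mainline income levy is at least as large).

Mainline income levy:
  254000 Ft × 12% = 30480 Ft
  48000 Ft × 19% = 9120 Ft
  163000 Ft × 31% = 50530 Ft
  100000 Ft × 39% = 39000 Ft
  → 129130 Ft

Shadow minimum tax:
  Adjusted income: 565000 Ft + 161000 Ft + 166000 Ft + 178000 Ft + 94000 Ft = 1164000 Ft
  Exemption: 20% × (1164000 Ft − 761000 Ft) = 80600 Ft ≥ 67000 Ft, so the exemption is fully phased out
  Base: 1164000 Ft − 0 Ft = 1164000 Ft
  1164000 Ft × 25% = 291000 Ft

Excess of shadow minimum tax over mainline income levy: 291000 Ft − 129130 Ft = 161870 Ft.

161870 Ft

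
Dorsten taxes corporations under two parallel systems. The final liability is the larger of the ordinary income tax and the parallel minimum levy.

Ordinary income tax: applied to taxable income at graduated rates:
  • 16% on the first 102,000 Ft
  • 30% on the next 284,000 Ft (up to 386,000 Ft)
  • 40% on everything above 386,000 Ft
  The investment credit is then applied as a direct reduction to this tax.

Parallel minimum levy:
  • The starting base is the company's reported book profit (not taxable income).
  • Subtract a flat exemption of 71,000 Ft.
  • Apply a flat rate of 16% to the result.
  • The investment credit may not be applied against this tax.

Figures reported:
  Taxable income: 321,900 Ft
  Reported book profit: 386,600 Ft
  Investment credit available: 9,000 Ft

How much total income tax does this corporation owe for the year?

Ordinary income tax:
  102,000 Ft × 16% = 16,320 Ft
  219,900 Ft × 30% = 65,970 Ft
  → 82,290 Ft
  Less investment credit 9,000 Ft → 73,290 Ft

Parallel minimum levy:
  Base (reported book profit): 386,600 Ft
  Less exemption 71,000 Ft → base 315,600 Ft
  315,600 Ft × 16% = 50,496 Ft

73,290 Ft > 50,496 Ft, so the ordinary income tax governs.

73,290 Ft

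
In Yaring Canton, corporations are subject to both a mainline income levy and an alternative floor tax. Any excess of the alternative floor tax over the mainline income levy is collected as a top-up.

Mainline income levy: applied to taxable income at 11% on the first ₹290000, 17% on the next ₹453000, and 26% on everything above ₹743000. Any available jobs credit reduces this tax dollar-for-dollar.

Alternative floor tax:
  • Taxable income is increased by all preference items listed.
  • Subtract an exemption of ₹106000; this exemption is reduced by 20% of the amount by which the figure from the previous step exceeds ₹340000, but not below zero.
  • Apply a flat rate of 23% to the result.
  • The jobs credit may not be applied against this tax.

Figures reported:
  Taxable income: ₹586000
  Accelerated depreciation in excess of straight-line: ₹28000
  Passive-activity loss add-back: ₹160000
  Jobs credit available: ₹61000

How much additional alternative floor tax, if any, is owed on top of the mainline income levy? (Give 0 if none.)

₹152384

Mainline income levy:
  ₹290000 × 11% = ₹31900
  ₹296000 × 17% = ₹50320
  → ₹82220
  Less jobs credit ₹61000 → ₹21220

Alternative floor tax:
  Adjusted income: ₹586000 + ₹28000 + ₹160000 = ₹774000
  Exemption: ₹106000 − 20% × (₹774000 − ₹340000) = ₹106000 − ₹86800 = ₹19200
  Base: ₹774000 − ₹19200 = ₹754800
  ₹754800 × 23% = ₹173604

Excess of alternative floor tax over mainline income levy: ₹173604 − ₹21220 = ₹152384.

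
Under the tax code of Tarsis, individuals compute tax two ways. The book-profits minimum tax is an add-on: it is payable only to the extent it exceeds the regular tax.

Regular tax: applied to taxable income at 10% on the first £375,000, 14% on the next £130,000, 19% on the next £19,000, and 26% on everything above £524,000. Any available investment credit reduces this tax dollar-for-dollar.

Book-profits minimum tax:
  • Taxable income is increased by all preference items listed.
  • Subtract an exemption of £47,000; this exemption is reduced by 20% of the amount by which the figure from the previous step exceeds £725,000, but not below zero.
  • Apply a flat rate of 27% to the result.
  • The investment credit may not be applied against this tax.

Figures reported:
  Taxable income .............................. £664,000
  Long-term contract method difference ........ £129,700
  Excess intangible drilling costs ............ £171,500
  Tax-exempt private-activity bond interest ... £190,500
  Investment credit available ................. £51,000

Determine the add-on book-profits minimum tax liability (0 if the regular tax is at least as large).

Book-profits minimum tax:
  Adjusted income: £664,000 + £129,700 + £171,500 + £190,500 = £1,155,700
  Exemption: 20% × (£1,155,700 − £725,000) = £86,140 ≥ £47,000, so the exemption is fully phased out
  Base: £1,155,700 − £0 = £1,155,700
  £1,155,700 × 27% = £312,039

Regular tax:
  £375,000 × 10% = £37,500
  £130,000 × 14% = £18,200
  £19,000 × 19% = £3,610
  £140,000 × 26% = £36,400
  → £95,710
  Less investment credit £51,000 → £44,710

Excess of book-profits minimum tax over regular tax: £312,039 − £44,710 = £267,329.

£267,329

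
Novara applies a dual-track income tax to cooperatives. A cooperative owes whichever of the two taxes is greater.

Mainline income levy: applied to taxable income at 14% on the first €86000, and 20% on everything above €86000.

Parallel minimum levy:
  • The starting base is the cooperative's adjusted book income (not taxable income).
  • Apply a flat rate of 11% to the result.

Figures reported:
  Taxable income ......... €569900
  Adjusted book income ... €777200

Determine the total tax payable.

Mainline income levy:
  €86000 × 14% = €12040
  €483900 × 20% = €96780
  → €108820

Parallel minimum levy:
  Base (adjusted book income): €777200
  €777200 × 11% = €85492

€108820 > €85492, so the mainline income levy governs.

€108820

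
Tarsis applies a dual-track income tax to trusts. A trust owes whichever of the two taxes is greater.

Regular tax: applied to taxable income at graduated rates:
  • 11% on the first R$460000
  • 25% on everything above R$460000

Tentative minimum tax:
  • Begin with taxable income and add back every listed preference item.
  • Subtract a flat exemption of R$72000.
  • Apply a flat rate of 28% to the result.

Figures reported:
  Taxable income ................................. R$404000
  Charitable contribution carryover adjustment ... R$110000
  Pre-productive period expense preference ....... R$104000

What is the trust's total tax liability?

R$152880

Tentative minimum tax:
  Adjusted income: R$404000 + R$110000 + R$104000 = R$618000
  Less exemption R$72000 → base R$546000
  R$546000 × 28% = R$152880

Regular tax:
  R$404000 × 11% = R$44440

R$152880 > R$44440, so the tentative minimum tax is the binding amount.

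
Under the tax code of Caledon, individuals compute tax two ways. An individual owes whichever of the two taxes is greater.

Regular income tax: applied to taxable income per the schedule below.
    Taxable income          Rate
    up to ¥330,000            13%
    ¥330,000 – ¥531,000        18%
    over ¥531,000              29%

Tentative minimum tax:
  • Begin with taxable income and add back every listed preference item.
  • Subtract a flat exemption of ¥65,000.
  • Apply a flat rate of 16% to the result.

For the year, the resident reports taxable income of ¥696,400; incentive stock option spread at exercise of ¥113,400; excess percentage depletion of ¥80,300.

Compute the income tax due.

¥132,016

Regular income tax:
  ¥330,000 × 13% = ¥42,900
  ¥201,000 × 18% = ¥36,180
  ¥165,400 × 29% = ¥47,966
  → ¥127,046

Tentative minimum tax:
  Adjusted income: ¥696,400 + ¥113,400 + ¥80,300 = ¥890,100
  Less exemption ¥65,000 → base ¥825,100
  ¥825,100 × 16% = ¥132,016

¥132,016 > ¥127,046, so the tentative minimum tax is the binding amount.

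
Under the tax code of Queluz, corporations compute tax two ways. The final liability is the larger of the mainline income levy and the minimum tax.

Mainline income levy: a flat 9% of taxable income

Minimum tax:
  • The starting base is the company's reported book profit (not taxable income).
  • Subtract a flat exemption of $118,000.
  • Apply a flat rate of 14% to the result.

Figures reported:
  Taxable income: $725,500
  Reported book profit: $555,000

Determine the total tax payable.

Mainline income levy:
  $725,500 × 9% = $65,295

Minimum tax:
  Base (reported book profit): $555,000
  Less exemption $118,000 → base $437,000
  $437,000 × 14% = $61,180

$65,295 > $61,180, so the mainline income levy governs.

$65,295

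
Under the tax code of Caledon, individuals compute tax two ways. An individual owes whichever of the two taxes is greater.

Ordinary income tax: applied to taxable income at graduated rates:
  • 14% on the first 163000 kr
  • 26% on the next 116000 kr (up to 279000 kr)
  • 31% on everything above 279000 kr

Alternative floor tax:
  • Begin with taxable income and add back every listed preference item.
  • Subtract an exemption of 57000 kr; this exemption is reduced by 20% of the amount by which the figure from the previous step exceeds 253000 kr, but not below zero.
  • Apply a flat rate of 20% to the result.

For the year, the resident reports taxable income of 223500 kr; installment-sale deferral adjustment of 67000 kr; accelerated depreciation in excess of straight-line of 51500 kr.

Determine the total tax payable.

Ordinary income tax:
  163000 kr × 14% = 22820 kr
  60500 kr × 26% = 15730 kr
  → 38550 kr

Alternative floor tax:
  Adjusted income: 223500 kr + 67000 kr + 51500 kr = 342000 kr
  Exemption: 57000 kr − 20% × (342000 kr − 253000 kr) = 57000 kr − 17800 kr = 39200 kr
  Base: 342000 kr − 39200 kr = 302800 kr
  302800 kr × 20% = 60560 kr

60560 kr > 38550 kr, so the alternative floor tax is the binding amount.

60560 kr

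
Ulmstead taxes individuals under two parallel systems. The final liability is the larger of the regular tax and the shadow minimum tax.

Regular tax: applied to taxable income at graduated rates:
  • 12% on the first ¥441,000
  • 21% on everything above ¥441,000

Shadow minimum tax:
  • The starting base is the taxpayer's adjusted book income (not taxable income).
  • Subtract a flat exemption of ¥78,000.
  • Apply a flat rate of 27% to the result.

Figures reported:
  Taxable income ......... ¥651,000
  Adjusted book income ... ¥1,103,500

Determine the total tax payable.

¥276,885

Regular tax:
  ¥441,000 × 12% = ¥52,920
  ¥210,000 × 21% = ¥44,100
  → ¥97,020

Shadow minimum tax:
  Base (adjusted book income): ¥1,103,500
  Less exemption ¥78,000 → base ¥1,025,500
  ¥1,025,500 × 27% = ¥276,885

¥276,885 > ¥97,020, so the shadow minimum tax is the binding amount.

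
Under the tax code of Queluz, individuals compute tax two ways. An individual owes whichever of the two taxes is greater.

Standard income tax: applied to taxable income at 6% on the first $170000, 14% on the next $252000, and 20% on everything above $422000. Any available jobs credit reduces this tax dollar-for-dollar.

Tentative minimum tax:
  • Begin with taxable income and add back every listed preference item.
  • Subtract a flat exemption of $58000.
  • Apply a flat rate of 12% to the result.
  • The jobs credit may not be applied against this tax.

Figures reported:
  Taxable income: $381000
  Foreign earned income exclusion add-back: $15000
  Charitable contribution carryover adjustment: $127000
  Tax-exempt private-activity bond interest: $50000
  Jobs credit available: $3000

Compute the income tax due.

Standard income tax:
  $170000 × 6% = $10200
  $211000 × 14% = $29540
  → $39740
  Less jobs credit $3000 → $36740

Tentative minimum tax:
  Adjusted income: $381000 + $15000 + $127000 + $50000 = $573000
  Less exemption $58000 → base $515000
  $515000 × 12% = $61800

$61800 > $36740, so the tentative minimum tax is the binding amount.

$61800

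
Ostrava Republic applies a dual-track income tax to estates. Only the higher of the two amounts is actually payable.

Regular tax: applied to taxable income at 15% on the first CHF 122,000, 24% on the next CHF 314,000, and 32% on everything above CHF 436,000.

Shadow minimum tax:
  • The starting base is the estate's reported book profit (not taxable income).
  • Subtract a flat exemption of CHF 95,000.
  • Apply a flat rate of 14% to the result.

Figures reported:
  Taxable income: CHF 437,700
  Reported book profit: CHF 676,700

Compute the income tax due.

Regular tax:
  CHF 122,000 × 15% = CHF 18,300
  CHF 314,000 × 24% = CHF 75,360
  CHF 1,700 × 32% = CHF 544
  → CHF 94,204

Shadow minimum tax:
  Base (reported book profit): CHF 676,700
  Less exemption CHF 95,000 → base CHF 581,700
  CHF 581,700 × 14% = CHF 81,438

CHF 94,204 > CHF 81,438, so the regular tax governs.

CHF 94,204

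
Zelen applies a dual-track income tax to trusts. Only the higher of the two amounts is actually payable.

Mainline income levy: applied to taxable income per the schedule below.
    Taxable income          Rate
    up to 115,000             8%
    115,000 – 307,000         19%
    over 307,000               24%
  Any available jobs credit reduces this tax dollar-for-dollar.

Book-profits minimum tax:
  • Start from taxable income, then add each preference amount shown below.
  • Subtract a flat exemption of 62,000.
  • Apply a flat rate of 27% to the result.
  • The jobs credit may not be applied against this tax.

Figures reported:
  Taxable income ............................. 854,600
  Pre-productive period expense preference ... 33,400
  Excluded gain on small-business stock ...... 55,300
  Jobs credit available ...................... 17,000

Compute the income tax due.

Mainline income levy:
  115,000 × 8% = 9,200
  192,000 × 19% = 36,480
  547,600 × 24% = 131,424
  → 177,104
  Less jobs credit 17,000 → 160,104

Book-profits minimum tax:
  Adjusted income: 854,600 + 33,400 + 55,300 = 943,300
  Less exemption 62,000 → base 881,300
  881,300 × 27% = 237,951

237,951 > 160,104, so the book-profits minimum tax is the binding amount.

237,951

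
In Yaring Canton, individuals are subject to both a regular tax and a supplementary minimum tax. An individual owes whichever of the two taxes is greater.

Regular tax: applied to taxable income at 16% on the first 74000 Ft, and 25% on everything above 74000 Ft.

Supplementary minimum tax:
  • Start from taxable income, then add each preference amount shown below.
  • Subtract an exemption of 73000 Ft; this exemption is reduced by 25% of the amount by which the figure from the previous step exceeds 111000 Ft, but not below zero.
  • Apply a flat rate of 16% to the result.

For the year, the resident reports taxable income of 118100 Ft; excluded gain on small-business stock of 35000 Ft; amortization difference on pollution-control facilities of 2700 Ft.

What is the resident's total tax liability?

Supplementary minimum tax:
  Adjusted income: 118100 Ft + 35000 Ft + 2700 Ft = 155800 Ft
  Exemption: 73000 Ft − 25% × (155800 Ft − 111000 Ft) = 73000 Ft − 11200 Ft = 61800 Ft
  Base: 155800 Ft − 61800 Ft = 94000 Ft
  94000 Ft × 16% = 15040 Ft

Regular tax:
  74000 Ft × 16% = 11840 Ft
  44100 Ft × 25% = 11025 Ft
  → 22865 Ft

22865 Ft > 15040 Ft, so the regular tax governs.

22865 Ft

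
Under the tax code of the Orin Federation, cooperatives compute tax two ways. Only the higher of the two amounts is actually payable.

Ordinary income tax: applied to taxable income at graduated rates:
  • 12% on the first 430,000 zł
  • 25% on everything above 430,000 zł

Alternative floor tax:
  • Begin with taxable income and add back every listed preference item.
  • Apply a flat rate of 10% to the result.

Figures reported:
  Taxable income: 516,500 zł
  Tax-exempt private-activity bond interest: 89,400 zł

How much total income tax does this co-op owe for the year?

Alternative floor tax:
  Adjusted income: 516,500 zł + 89,400 zł = 605,900 zł
  605,900 zł × 10% = 60,590 zł

Ordinary income tax:
  430,000 zł × 12% = 51,600 zł
  86,500 zł × 25% = 21,625 zł
  → 73,225 zł

73,225 zł > 60,590 zł, so the ordinary income tax governs.

73,225 zł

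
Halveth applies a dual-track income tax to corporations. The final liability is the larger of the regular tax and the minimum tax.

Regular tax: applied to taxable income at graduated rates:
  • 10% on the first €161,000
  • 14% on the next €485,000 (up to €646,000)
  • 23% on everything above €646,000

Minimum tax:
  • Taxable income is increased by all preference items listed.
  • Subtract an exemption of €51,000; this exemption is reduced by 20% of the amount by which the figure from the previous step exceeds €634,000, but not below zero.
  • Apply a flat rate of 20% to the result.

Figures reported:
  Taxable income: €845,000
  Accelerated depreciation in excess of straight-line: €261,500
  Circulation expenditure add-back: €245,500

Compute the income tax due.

€270,400

Minimum tax:
  Adjusted income: €845,000 + €261,500 + €245,500 = €1,352,000
  Exemption: 20% × (€1,352,000 − €634,000) = €143,600 ≥ €51,000, so the exemption is fully phased out
  Base: €1,352,000 − €0 = €1,352,000
  €1,352,000 × 20% = €270,400

Regular tax:
  €161,000 × 10% = €16,100
  €485,000 × 14% = €67,900
  €199,000 × 23% = €45,770
  → €129,770

€270,400 > €129,770, so the minimum tax is the binding amount.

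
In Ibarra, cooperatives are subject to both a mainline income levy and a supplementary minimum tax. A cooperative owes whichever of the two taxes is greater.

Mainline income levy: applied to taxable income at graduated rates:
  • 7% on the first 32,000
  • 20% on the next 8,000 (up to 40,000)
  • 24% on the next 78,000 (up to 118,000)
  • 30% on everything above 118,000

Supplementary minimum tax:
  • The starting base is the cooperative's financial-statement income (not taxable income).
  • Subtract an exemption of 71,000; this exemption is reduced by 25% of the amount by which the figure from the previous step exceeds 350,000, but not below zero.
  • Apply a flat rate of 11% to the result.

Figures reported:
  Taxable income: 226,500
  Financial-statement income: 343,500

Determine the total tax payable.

Supplementary minimum tax:
  Base (financial-statement income): 343,500
  Exemption: 343,500 ≤ 350,000, so full 71,000 applies
  Base: 343,500 − 71,000 = 272,500
  272,500 × 11% = 29,975

Mainline income levy:
  32,000 × 7% = 2,240
  8,000 × 20% = 1,600
  78,000 × 24% = 18,720
  108,500 × 30% = 32,550
  → 55,110

55,110 > 29,975, so the mainline income levy governs.

55,110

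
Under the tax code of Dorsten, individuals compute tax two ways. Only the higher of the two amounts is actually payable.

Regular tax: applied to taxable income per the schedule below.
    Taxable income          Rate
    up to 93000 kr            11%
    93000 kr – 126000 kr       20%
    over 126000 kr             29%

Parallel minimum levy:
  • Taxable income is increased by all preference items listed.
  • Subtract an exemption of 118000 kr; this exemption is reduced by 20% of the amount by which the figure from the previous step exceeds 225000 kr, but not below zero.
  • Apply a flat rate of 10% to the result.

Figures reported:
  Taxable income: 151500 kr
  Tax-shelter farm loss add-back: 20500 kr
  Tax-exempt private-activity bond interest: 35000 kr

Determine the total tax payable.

Parallel minimum levy:
  Adjusted income: 151500 kr + 20500 kr + 35000 kr = 207000 kr
  Exemption: 207000 kr ≤ 225000 kr, so full 118000 kr applies
  Base: 207000 kr − 118000 kr = 89000 kr
  89000 kr × 10% = 8900 kr

Regular tax:
  93000 kr × 11% = 10230 kr
  33000 kr × 20% = 6600 kr
  25500 kr × 29% = 7395 kr
  → 24225 kr

24225 kr > 8900 kr, so the regular tax governs.

24225 kr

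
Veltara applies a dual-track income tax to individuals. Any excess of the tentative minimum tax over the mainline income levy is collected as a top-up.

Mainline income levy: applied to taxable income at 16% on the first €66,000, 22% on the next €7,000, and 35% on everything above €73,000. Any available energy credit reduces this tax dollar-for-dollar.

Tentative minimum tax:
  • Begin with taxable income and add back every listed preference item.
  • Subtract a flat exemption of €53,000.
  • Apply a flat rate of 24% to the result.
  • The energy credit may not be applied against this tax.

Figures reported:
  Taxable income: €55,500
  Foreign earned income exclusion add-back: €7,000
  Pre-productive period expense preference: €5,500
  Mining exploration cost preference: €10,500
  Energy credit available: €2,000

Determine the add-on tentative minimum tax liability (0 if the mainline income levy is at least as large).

Tentative minimum tax:
  Adjusted income: €55,500 + €7,000 + €5,500 + €10,500 = €78,500
  Less exemption €53,000 → base €25,500
  €25,500 × 24% = €6,120

Mainline income levy:
  €55,500 × 16% = €8,880
  Less energy credit €2,000 → €6,880

€6,120 ≤ €6,880, so no add-on is due.

€0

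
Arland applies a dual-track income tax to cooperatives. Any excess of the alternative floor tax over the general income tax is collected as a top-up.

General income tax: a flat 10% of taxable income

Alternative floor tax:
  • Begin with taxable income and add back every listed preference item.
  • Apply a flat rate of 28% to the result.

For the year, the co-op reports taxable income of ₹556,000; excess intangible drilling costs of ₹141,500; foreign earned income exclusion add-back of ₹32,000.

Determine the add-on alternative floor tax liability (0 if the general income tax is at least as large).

Alternative floor tax:
  Adjusted income: ₹556,000 + ₹141,500 + ₹32,000 = ₹729,500
  ₹729,500 × 28% = ₹204,260

General income tax:
  ₹556,000 × 10% = ₹55,600

Excess of alternative floor tax over general income tax: ₹204,260 − ₹55,600 = ₹148,660.

₹148,660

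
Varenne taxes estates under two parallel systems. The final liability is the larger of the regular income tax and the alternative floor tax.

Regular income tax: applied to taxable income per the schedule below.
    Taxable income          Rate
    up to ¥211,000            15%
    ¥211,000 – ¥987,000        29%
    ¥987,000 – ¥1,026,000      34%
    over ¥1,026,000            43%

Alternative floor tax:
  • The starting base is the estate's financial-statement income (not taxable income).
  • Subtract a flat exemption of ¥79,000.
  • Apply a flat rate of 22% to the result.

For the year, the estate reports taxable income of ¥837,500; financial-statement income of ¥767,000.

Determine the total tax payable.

¥213,335

Regular income tax:
  ¥211,000 × 15% = ¥31,650
  ¥626,500 × 29% = ¥181,685
  → ¥213,335

Alternative floor tax:
  Base (financial-statement income): ¥767,000
  Less exemption ¥79,000 → base ¥688,000
  ¥688,000 × 22% = ¥151,360

¥213,335 > ¥151,360, so the regular income tax governs.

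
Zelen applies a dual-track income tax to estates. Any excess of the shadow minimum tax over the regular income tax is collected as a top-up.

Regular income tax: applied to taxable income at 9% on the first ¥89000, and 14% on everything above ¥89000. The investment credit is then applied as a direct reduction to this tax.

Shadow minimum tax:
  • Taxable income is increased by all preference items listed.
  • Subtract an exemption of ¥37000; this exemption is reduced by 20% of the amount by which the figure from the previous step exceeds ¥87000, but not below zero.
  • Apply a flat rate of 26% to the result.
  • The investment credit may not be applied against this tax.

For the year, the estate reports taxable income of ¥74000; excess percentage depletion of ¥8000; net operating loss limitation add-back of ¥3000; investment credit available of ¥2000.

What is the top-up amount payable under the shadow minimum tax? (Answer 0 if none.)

¥7820

Shadow minimum tax:
  Adjusted income: ¥74000 + ¥8000 + ¥3000 = ¥85000
  Exemption: ¥85000 ≤ ¥87000, so full ¥37000 applies
  Base: ¥85000 − ¥37000 = ¥48000
  ¥48000 × 26% = ¥12480

Regular income tax:
  ¥74000 × 9% = ¥6660
  Less investment credit ¥2000 → ¥4660

Excess of shadow minimum tax over regular income tax: ¥12480 − ¥4660 = ¥7820.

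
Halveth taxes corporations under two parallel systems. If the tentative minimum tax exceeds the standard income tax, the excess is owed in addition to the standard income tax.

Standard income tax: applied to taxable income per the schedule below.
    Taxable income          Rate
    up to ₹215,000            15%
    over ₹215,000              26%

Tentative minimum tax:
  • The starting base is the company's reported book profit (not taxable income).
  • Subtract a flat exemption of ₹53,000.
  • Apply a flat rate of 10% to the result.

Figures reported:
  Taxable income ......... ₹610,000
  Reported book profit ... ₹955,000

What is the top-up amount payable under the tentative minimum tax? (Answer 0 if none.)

₹0

Tentative minimum tax:
  Base (reported book profit): ₹955,000
  Less exemption ₹53,000 → base ₹902,000
  ₹902,000 × 10% = ₹90,200

Standard income tax:
  ₹215,000 × 15% = ₹32,250
  ₹395,000 × 26% = ₹102,700
  → ₹134,950

₹90,200 ≤ ₹134,950, so no add-on is due.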